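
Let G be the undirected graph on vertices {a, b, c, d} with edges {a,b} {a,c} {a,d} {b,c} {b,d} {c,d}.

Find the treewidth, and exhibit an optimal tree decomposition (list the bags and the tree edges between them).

With just one bag of size 4, the width is 4 − 1 = 3, so tw(G) ≤ 3. On the other hand G contains the 4-clique {a, b, c, d}. A clique must lie in a single bag of any decomposition, so no decomposition can have width below 3. Combining the bounds, tw(G) = 3.

Treewidth 3.
One optimal decomposition is:
Bags: B1 = {a, b, c, d}
Tree: (single bag)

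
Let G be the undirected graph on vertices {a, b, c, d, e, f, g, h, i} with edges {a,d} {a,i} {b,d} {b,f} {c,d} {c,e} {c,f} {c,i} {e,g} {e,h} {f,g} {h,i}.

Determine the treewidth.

3

A width-3 tree decomposition is:
Bags: B1 = {b, d, f, g}  B2 = {c, d, f, g}  B3 = {c, d, e, g}  B4 = {a, c, d, e}  B5 = {a, c, e, i}  B6 = {a, e, h, i}
Tree: B1–B2, B2–B3, B3–B4, B4–B5, B5–B6
Every bag has size at most 4, so the width is 4 − 1 = 3 and tw(G) ≤ 3. For the lower bound: the 4 vertex sets {b,f,g}, {d}, {c}, {a,e,h,i} are disjoint, each induces a connected subgraph, and every pair is joined by at least one edge of G. Contracting each set to a single vertex therefore yields K_{4} as a minor, and since treewidth is minor-monotone, tw(G) ≥ tw(K_{4}) = 3. Therefore the treewidth is 3.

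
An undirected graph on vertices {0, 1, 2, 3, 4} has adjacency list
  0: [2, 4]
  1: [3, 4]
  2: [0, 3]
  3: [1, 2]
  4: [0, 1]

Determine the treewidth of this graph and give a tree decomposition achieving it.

Treewidth 2.
Bags: B1 = {0, 1, 4}  B2 = {0, 1, 2}  B3 = {1, 2, 3}
Tree: B1–B2, B2–B3

Every bag has size at most 3, so the width is 3 − 1 = 2 and tw(G) ≤ 2. Since 1–4–0–2–3–1 is a cycle in G, G is not acyclic. Forests are exactly the graphs of treewidth ≤ 1, so tw(G) ≥ 2. Therefore the treewidth is 2.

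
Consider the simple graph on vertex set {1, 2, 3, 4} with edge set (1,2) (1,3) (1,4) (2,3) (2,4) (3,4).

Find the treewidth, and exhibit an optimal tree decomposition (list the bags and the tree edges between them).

A single bag containing all 4 vertices is trivially a valid decomposition of width 3. Conversely, {1, 2, 3, 4} is a clique of size 4, and the vertices of any clique must share a bag in every tree decomposition; so some bag has ≥ 4 vertices and tw(G) ≥ 3. The upper and lower bounds meet at 3, so that is the treewidth.

Treewidth 3.
One optimal decomposition is:
Bags: B1 = {1, 2, 3, 4}
Tree: (single bag)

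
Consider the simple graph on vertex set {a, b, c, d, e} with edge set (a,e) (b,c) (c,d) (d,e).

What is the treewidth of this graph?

A width-1 tree decomposition is:
Bags: B1 = {b, c}  B2 = {c, d}  B3 = {d, e}  B4 = {a, e}
Tree: B1–B2, B2–B3, B3–B4
Every bag has size at most 2, so the width is 2 − 1 = 1 and tw(G) ≤ 1. Any graph with an edge has treewidth ≥ 1, and G has the edge b–c. Combining the bounds, tw(G) = 1.

1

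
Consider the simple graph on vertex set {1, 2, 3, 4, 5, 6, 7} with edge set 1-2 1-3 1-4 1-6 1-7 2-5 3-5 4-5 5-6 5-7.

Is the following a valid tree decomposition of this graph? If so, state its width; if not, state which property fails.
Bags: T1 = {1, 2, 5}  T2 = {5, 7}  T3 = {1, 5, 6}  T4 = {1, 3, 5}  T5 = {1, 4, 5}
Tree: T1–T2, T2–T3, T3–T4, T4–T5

No — edge (1,7) lies in no bag.

A tree decomposition must satisfy three properties: every vertex lies in some bag; for every edge, both endpoints lie together in some bag; and for every vertex, the bags containing it form a connected subtree. Here edge (1,7) lies in no bag, so the decomposition is invalid.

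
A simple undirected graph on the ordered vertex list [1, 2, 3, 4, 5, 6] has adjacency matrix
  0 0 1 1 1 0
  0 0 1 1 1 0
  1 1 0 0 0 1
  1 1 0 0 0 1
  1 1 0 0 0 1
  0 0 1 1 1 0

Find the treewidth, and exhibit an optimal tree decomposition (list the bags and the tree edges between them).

Treewidth 3.
One optimal decomposition is:
Bags: B1 = {1, 3, 4, 5}  B2 = {3, 4, 5, 6}  B3 = {2, 3, 4, 5}
Tree: B1–B2, B2–B3

The largest bag has 4 vertices, giving width 3; this decomposition certifies tw(G) ≤ 3. For the lower bound: the 4 vertex sets {1,5}, {3,6}, {4}, {2} are disjoint, each induces a connected subgraph, and every pair is joined by at least one edge of G. Contracting each set to a single vertex therefore yields K_{4} as a minor, and since treewidth is minor-monotone, tw(G) ≥ tw(K_{4}) = 3. Hence tw(G) = 3 exactly.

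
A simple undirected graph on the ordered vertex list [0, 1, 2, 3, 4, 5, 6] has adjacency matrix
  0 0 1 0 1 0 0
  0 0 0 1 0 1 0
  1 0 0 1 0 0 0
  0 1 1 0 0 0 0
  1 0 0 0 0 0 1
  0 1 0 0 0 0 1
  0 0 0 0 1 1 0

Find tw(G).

2

A width-2 tree decomposition is:
Bags: B1 = {4, 5, 6}  B2 = {0, 4, 5}  B3 = {0, 2, 5}  B4 = {2, 3, 5}  B5 = {1, 3, 5}
Tree: B1–B2, B2–B3, B3–B4, B4–B5
Every bag has size at most 3, so the width is 3 − 1 = 2 and tw(G) ≤ 2. The edges 5–6–4–0–2–3–1–5 form a cycle, so G is not a tree and its treewidth is at least 2. Therefore the treewidth is 2.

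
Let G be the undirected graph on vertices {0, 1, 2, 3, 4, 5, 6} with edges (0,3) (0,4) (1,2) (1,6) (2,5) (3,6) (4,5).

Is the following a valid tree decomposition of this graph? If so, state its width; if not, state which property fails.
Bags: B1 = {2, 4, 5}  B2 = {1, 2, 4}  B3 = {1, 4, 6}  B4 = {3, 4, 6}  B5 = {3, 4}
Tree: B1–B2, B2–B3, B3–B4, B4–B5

No — vertex 0 appears in no bag.

A tree decomposition must satisfy three properties: every vertex lies in some bag; for every edge, both endpoints lie together in some bag; and for every vertex, the bags containing it form a connected subtree. Here vertex 0 appears in no bag, so the decomposition is invalid.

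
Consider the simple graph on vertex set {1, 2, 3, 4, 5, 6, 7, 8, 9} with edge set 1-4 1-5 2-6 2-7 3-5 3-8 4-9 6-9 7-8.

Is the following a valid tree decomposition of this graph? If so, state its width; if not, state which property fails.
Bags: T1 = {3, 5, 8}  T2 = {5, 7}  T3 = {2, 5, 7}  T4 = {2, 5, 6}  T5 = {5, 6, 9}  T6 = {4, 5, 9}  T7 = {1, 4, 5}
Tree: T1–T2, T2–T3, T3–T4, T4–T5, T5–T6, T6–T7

No — edge (8,7) lies in no bag.

A tree decomposition must satisfy three properties: every vertex lies in some bag; for every edge, both endpoints lie together in some bag; and for every vertex, the bags containing it form a connected subtree. Here edge (8,7) lies in no bag, so the decomposition is invalid.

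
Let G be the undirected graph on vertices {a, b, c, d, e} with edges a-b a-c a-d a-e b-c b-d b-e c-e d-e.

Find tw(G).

A width-3 tree decomposition is:
Bags: B1 = {a, b, c, e}  B2 = {a, b, d, e}
Tree: B1–B2
The largest bag has 4 vertices, giving width 3; this decomposition certifies tw(G) ≤ 3. On the other hand G contains the 4-clique {a, b, d, e}. A clique must lie in a single bag of any decomposition, so no decomposition can have width below 3. Hence tw(G) = 3 exactly.

3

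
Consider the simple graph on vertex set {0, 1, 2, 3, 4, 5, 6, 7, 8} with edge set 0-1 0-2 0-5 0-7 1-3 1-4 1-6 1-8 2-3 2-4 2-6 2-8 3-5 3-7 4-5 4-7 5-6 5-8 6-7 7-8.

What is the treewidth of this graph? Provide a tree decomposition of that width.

Every bag has size at most 5, so the width is 5 − 1 = 4 and tw(G) ≤ 4. For the lower bound: the 5 vertex sets {1,3}, {7,8}, {5,6}, {2}, {0} are disjoint, each induces a connected subgraph, and every pair is joined by at least one edge of G. Contracting each set to a single vertex therefore yields K_{5} as a minor, and since treewidth is minor-monotone, tw(G) ≥ tw(K_{5}) = 4. Combining the bounds, tw(G) = 4.

Treewidth 4.
Bags: B1 = {1, 2, 3, 5, 7}  B2 = {1, 2, 5, 7, 8}  B3 = {1, 2, 5, 6, 7}  B4 = {0, 1, 2, 5, 7}  B5 = {1, 2, 4, 5, 7}
Tree: B1–B2, B2–B3, B3–B4, B4–B5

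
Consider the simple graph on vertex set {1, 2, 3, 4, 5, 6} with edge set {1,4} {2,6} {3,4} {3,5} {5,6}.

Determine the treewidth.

A width-1 tree decomposition is:
Bags: B1 = {2, 6}  B2 = {5, 6}  B3 = {3, 5}  B4 = {3, 4}  B5 = {1, 4}
Tree: B1–B2, B2–B3, B3–B4, B4–B5
Every bag has size at most 2, so the width is 2 − 1 = 1 and tw(G) ≤ 1. G has an edge, so its treewidth is at least 1. Combining the bounds, tw(G) = 1.

1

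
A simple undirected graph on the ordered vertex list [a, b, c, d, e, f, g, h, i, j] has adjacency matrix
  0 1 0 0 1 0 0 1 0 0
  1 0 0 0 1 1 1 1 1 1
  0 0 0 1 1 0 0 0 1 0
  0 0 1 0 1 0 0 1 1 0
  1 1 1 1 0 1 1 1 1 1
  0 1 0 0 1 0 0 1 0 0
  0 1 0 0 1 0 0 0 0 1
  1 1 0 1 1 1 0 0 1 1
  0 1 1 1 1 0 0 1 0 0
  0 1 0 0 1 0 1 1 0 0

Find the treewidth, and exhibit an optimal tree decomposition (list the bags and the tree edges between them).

Every bag has size at most 4, so the width is 4 − 1 = 3 and tw(G) ≤ 3. On the other hand G contains the 4-clique {b, e, g, j}. A clique must lie in a single bag of any decomposition, so no decomposition can have width below 3. Hence tw(G) = 3 exactly.

Treewidth 3.
One optimal decomposition is:
Bags: B1 = {b, e, h, j}  B2 = {b, e, h, i}  B3 = {b, e, f, h}  B4 = {d, e, h, i}  B5 = {a, b, e, h}  B6 = {b, e, g, j}  B7 = {c, d, e, i}
Tree: B1–B2, B1–B3, B2–B4, B3–B5, B1–B6, B4–B7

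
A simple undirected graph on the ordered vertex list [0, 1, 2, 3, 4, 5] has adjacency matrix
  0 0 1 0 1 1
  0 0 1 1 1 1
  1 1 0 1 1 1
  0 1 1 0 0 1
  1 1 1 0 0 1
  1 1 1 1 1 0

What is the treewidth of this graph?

A width-3 tree decomposition is:
Bags: B1 = {1, 2, 3, 5}  B2 = {1, 2, 4, 5}  B3 = {0, 2, 4, 5}
Tree: B1–B2, B2–B3
Every bag has size at most 4, so the width is 4 − 1 = 3 and tw(G) ≤ 3. Conversely, {0, 2, 4, 5} is a clique of size 4, and the vertices of any clique must share a bag in every tree decomposition; so some bag has ≥ 4 vertices and tw(G) ≥ 3. Therefore the treewidth is 3.

3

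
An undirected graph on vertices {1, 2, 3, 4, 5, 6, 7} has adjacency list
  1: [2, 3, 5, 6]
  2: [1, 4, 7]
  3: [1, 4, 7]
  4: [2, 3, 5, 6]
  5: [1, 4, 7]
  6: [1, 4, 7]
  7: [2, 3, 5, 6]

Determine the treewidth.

A width-3 tree decomposition is:
Bags: B1 = {1, 2, 4, 7}  B2 = {1, 4, 6, 7}  B3 = {1, 4, 5, 7}  B4 = {1, 3, 4, 7}
Tree: B1–B2, B2–B3, B3–B4
Each bag holds 4 vertices, so the decomposition has width 3, which upper-bounds the treewidth. For the lower bound: the 4 vertex sets {2,4}, {6,7}, {1}, {5} are disjoint, each induces a connected subgraph, and every pair is joined by at least one edge of G. Contracting each set to a single vertex therefore yields K_{4} as a minor, and since treewidth is minor-monotone, tw(G) ≥ tw(K_{4}) = 3. Therefore the treewidth is 3.

3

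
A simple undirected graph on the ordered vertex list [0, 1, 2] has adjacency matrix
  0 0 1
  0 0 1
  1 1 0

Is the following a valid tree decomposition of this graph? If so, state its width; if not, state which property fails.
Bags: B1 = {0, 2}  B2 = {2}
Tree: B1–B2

No — vertex 1 appears in no bag.

A tree decomposition must satisfy three properties: every vertex lies in some bag; for every edge, both endpoints lie together in some bag; and for every vertex, the bags containing it form a connected subtree. Here vertex 1 appears in no bag, so the decomposition is invalid.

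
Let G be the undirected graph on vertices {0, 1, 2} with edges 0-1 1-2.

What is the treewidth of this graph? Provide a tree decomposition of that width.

Every bag has size at most 2, so the width is 2 − 1 = 1 and tw(G) ≤ 1. Since G has at least one edge (e.g. 1–0), it is not an edgeless graph, so tw(G) ≥ 1. Combining the bounds, tw(G) = 1.

Treewidth 1.
One such decomposition:
Bags: B1 = {0, 1}  B2 = {1, 2}
Tree: B1–B2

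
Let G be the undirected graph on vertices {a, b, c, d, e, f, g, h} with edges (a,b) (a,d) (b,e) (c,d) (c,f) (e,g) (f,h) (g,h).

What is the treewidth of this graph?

A width-2 tree decomposition is:
Bags: B1 = {e, g, h}  B2 = {b, e, h}  B3 = {a, b, h}  B4 = {a, d, h}  B5 = {c, d, h}  B6 = {c, f, h}
Tree: B1–B2, B2–B3, B3–B4, B4–B5, B5–B6
The largest bag has 3 vertices, giving width 2; this decomposition certifies tw(G) ≤ 2. Since h–g–e–b–a–d–c–f–h is a cycle in G, G is not acyclic. Forests are exactly the graphs of treewidth ≤ 1, so tw(G) ≥ 2. Hence tw(G) = 2 exactly.

2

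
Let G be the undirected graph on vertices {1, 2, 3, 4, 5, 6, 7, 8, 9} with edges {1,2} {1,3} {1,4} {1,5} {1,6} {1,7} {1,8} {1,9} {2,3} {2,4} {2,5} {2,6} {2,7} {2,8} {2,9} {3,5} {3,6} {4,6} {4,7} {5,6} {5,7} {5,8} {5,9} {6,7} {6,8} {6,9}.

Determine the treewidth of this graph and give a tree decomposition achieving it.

Treewidth 4.
One optimal decomposition is:
Bags: B1 = {1, 2, 5, 6, 9}  B2 = {1, 2, 5, 6, 8}  B3 = {1, 2, 5, 6, 7}  B4 = {1, 2, 4, 6, 7}  B5 = {1, 2, 3, 5, 6}
Tree: B1–B2, B2–B3, B3–B4, B3–B5

The largest bag has 5 vertices, giving width 4; this decomposition certifies tw(G) ≤ 4. For the lower bound, the 5 vertices {1, 2, 4, 6, 7} are pairwise adjacent, and any tree decomposition puts a clique entirely inside one bag — forcing width ≥ 4. Therefore the treewidth is 4.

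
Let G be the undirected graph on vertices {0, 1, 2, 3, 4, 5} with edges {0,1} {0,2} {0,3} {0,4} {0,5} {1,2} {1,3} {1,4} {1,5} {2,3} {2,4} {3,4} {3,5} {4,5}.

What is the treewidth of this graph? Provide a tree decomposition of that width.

Treewidth 4.
One such decomposition:
Bags: B1 = {0, 1, 2, 3, 4}  B2 = {0, 1, 3, 4, 5}
Tree: B1–B2

The largest bag has 5 vertices, giving width 4; this decomposition certifies tw(G) ≤ 4. Conversely, {0, 1, 2, 3, 4} is a clique of size 5, and the vertices of any clique must share a bag in every tree decomposition; so some bag has ≥ 5 vertices and tw(G) ≥ 4. The upper and lower bounds meet at 4, so that is the treewidth.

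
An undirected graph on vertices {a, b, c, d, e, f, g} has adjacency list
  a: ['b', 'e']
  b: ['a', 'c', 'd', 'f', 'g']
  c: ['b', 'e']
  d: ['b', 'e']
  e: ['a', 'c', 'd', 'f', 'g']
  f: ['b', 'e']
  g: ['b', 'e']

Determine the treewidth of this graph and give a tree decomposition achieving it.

Each bag holds 3 vertices, so the decomposition has width 2, which upper-bounds the treewidth. For the lower bound, G contains the cycle e–a–b–f–e, so G is not a forest; only forests have treewidth ≤ 1, hence tw(G) ≥ 2. The upper and lower bounds meet at 2, so that is the treewidth.

Treewidth 2.
Bags: B1 = {a, b, e}  B2 = {b, e, f}  B3 = {b, d, e}  B4 = {b, e, g}  B5 = {b, c, e}
Tree: B1–B2, B2–B3, B3–B4, B4–B5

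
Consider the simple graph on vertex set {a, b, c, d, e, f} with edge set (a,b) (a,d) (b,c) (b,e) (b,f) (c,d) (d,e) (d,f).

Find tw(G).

A width-2 tree decomposition is:
Bags: B1 = {b, c, d}  B2 = {a, b, d}  B3 = {b, d, f}  B4 = {b, d, e}
Tree: B1–B2, B2–B3, B3–B4
The largest bag has 3 vertices, giving width 2; this decomposition certifies tw(G) ≤ 2. Since c–d–a–b–c is a cycle in G, G is not acyclic. Forests are exactly the graphs of treewidth ≤ 1, so tw(G) ≥ 2. Therefore the treewidth is 2.

2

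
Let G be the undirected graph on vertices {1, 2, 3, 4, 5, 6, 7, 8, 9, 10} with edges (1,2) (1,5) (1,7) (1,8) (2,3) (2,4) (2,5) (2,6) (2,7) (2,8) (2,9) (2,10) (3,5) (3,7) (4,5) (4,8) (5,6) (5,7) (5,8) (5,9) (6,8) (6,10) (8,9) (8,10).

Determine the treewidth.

3

A width-3 tree decomposition is:
Bags: B1 = {1, 2, 5, 7}  B2 = {1, 2, 5, 8}  B3 = {2, 4, 5, 8}  B4 = {2, 5, 8, 9}  B5 = {2, 5, 6, 8}  B6 = {2, 6, 8, 10}  B7 = {2, 3, 5, 7}
Tree: B1–B2, B2–B3, B3–B4, B4–B5, B5–B6, B1–B7
The largest bag has 4 vertices, giving width 3; this decomposition certifies tw(G) ≤ 3. Conversely, {2, 6, 8, 10} is a clique of size 4, and the vertices of any clique must share a bag in every tree decomposition; so some bag has ≥ 4 vertices and tw(G) ≥ 3. Therefore the treewidth is 3.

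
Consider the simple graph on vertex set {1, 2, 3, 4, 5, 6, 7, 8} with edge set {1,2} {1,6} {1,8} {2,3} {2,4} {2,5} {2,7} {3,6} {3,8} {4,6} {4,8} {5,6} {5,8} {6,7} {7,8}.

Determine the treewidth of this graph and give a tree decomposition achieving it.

Each bag holds 4 vertices, so the decomposition has width 3, which upper-bounds the treewidth. For the lower bound: the 4 vertex sets {2,5}, {6,7}, {8}, {1} are disjoint, each induces a connected subgraph, and every pair is joined by at least one edge of G. Contracting each set to a single vertex therefore yields K_{4} as a minor, and since treewidth is minor-monotone, tw(G) ≥ tw(K_{4}) = 3. The upper and lower bounds meet at 3, so that is the treewidth.

Treewidth 3.
One such decomposition:
Bags: B1 = {2, 5, 6, 8}  B2 = {2, 6, 7, 8}  B3 = {1, 2, 6, 8}  B4 = {2, 4, 6, 8}  B5 = {2, 3, 6, 8}
Tree: B1–B2, B2–B3, B3–B4, B4–B5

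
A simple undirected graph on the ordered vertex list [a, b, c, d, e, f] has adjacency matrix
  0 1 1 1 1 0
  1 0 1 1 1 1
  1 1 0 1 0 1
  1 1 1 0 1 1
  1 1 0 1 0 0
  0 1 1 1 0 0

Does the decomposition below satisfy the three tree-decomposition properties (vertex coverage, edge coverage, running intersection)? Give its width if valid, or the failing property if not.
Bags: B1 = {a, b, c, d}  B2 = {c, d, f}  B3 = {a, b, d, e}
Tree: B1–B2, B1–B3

No — edge (b,f) lies in no bag.

A tree decomposition must satisfy three properties: every vertex lies in some bag; for every edge, both endpoints lie together in some bag; and for every vertex, the bags containing it form a connected subtree. Here edge (b,f) lies in no bag, so the decomposition is invalid.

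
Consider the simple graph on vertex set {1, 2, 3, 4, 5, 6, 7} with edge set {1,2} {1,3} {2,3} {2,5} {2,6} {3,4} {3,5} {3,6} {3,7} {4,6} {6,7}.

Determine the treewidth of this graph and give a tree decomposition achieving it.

Treewidth 2.
Bags: B1 = {2, 3, 6}  B2 = {2, 3, 5}  B3 = {3, 6, 7}  B4 = {1, 2, 3}  B5 = {3, 4, 6}
Tree: B1–B2, B1–B3, B2–B4, B3–B5

The largest bag has 3 vertices, giving width 2; this decomposition certifies tw(G) ≤ 2. For the lower bound, the 3 vertices {1, 2, 3} are pairwise adjacent, and any tree decomposition puts a clique entirely inside one bag — forcing width ≥ 2. Hence tw(G) = 2 exactly.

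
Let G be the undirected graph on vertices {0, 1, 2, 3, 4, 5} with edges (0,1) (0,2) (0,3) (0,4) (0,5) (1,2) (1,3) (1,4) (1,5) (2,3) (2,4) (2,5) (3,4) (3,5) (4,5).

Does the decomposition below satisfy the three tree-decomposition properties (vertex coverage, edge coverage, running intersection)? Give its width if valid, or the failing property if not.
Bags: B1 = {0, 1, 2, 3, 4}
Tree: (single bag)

A tree decomposition must satisfy three properties: every vertex lies in some bag; for every edge, both endpoints lie together in some bag; and for every vertex, the bags containing it form a connected subtree. Here vertex 5 appears in no bag, so the decomposition is invalid.

No — vertex 5 appears in no bag.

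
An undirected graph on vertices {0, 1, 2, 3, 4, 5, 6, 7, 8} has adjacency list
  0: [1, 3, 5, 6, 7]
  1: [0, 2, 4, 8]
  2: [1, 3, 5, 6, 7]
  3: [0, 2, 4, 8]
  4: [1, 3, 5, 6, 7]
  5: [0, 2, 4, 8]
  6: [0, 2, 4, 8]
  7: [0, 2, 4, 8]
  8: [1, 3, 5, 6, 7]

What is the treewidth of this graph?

A width-4 tree decomposition is:
Bags: B1 = {0, 2, 4, 7, 8}  B2 = {0, 2, 4, 5, 8}  B3 = {0, 2, 4, 6, 8}  B4 = {0, 1, 2, 4, 8}  B5 = {0, 2, 3, 4, 8}
Tree: B1–B2, B2–B3, B3–B4, B4–B5
Each bag holds 5 vertices, so the decomposition has width 4, which upper-bounds the treewidth. For the lower bound: the 5 vertex sets {2,7}, {4,5}, {6,8}, {0}, {1} are disjoint, each induces a connected subgraph, and every pair is joined by at least one edge of G. Contracting each set to a single vertex therefore yields K_{5} as a minor, and since treewidth is minor-monotone, tw(G) ≥ tw(K_{5}) = 4. Therefore the treewidth is 4.

4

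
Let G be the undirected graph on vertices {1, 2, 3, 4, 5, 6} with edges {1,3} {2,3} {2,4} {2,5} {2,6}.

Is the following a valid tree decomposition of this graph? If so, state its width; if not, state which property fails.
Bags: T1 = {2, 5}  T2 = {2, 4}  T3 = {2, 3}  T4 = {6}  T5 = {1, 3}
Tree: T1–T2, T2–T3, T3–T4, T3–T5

No — edge (2,6) lies in no bag.

A tree decomposition must satisfy three properties: every vertex lies in some bag; for every edge, both endpoints lie together in some bag; and for every vertex, the bags containing it form a connected subtree. Here edge (2,6) lies in no bag, so the decomposition is invalid.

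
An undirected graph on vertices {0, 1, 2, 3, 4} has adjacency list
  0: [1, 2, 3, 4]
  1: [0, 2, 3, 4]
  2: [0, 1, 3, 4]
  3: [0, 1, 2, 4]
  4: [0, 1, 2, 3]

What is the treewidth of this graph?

A width-4 tree decomposition is:
Bags: B1 = {0, 1, 2, 3, 4}
Tree: (single bag)
A single bag containing all 5 vertices is trivially a valid decomposition of width 4. For the lower bound, the 5 vertices {0, 1, 2, 3, 4} are pairwise adjacent, and any tree decomposition puts a clique entirely inside one bag — forcing width ≥ 4. Hence tw(G) = 4 exactly.

4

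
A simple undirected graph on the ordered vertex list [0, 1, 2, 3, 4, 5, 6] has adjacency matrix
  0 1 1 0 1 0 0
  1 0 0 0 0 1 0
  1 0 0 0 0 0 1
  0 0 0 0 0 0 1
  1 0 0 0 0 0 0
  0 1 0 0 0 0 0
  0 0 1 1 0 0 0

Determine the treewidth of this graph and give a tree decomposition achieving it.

Every bag has size at most 2, so the width is 2 − 1 = 1 and tw(G) ≤ 1. Since G has at least one edge (e.g. 0–1), it is not an edgeless graph, so tw(G) ≥ 1. Combining the bounds, tw(G) = 1.

Treewidth 1.
One optimal decomposition is:
Bags: B1 = {0, 1}  B2 = {0, 2}  B3 = {2, 6}  B4 = {3, 6}  B5 = {0, 4}  B6 = {1, 5}
Tree: B1–B2, B2–B3, B3–B4, B1–B5, B1–B6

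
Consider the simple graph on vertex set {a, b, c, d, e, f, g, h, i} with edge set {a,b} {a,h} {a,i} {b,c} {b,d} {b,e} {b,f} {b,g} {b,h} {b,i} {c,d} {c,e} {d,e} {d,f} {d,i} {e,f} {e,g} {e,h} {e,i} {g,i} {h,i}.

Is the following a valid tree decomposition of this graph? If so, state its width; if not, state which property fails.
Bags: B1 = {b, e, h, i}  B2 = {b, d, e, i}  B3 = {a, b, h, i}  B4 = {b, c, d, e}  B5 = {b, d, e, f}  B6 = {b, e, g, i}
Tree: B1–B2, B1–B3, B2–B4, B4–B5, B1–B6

Yes; width 3.

Checking the three conditions: (i) the bags cover all of {a, b, c, d, e, f, g, h, i}; (ii) for each edge, some bag contains both endpoints; (iii) the bags containing any fixed vertex form a subtree. All hold, so the decomposition is valid with width 4 − 1 = 3.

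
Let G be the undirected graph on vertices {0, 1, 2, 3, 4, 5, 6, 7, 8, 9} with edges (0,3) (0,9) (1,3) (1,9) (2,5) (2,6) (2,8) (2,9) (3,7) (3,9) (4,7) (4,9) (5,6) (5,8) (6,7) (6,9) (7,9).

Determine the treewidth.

2

A width-2 tree decomposition is:
Bags: B1 = {3, 7, 9}  B2 = {4, 7, 9}  B3 = {0, 3, 9}  B4 = {1, 3, 9}  B5 = {6, 7, 9}  B6 = {2, 6, 9}  B7 = {2, 5, 6}  B8 = {2, 5, 8}
Tree: B1–B2, B1–B3, B1–B4, B2–B5, B5–B6, B6–B7, B7–B8
Every bag has size at most 3, so the width is 3 − 1 = 2 and tw(G) ≤ 2. Conversely, {2, 5, 8} is a clique of size 3, and the vertices of any clique must share a bag in every tree decomposition; so some bag has ≥ 3 vertices and tw(G) ≥ 2. Combining the bounds, tw(G) = 2.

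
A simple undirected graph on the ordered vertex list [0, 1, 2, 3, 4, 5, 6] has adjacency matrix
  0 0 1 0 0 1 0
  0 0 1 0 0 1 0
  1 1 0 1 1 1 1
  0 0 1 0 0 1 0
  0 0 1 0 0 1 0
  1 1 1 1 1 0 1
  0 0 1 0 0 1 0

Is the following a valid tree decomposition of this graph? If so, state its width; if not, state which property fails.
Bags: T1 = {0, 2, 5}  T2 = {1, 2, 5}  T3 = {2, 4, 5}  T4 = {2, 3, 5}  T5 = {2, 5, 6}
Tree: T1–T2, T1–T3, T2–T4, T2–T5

Checking the three conditions: (i) the bags cover all of {0, 1, 2, 3, 4, 5, 6}; (ii) for each edge, some bag contains both endpoints; (iii) the bags containing any fixed vertex form a subtree. All hold, so the decomposition is valid with width 3 − 1 = 2.

Yes; width 2.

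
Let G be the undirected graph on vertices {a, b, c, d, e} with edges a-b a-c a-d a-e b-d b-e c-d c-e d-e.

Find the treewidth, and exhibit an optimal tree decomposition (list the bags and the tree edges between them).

Treewidth 3.
Bags: B1 = {a, b, d, e}  B2 = {a, c, d, e}
Tree: B1–B2

Each bag holds 4 vertices, so the decomposition has width 3, which upper-bounds the treewidth. Conversely, {a, c, d, e} is a clique of size 4, and the vertices of any clique must share a bag in every tree decomposition; so some bag has ≥ 4 vertices and tw(G) ≥ 3. The upper and lower bounds meet at 3, so that is the treewidth.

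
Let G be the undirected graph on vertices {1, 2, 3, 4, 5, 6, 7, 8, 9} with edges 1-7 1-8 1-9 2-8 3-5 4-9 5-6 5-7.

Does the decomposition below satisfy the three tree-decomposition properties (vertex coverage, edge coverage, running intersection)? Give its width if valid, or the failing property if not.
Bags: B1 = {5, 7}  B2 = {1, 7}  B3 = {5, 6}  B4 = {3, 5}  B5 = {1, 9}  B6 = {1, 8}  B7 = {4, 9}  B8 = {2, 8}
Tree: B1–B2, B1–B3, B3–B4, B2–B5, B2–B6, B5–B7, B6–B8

Vertex coverage: the bags together contain {1, 2, 3, 4, 5, 6, 7, 8, 9}, the full vertex set. Edge coverage: each edge of G has both endpoints in at least one bag. Running intersection: for every vertex, the bags containing it form a connected subtree. All three properties hold, so this is a valid tree decomposition of width max|bag| − 1 = 1, and hence tw(G) ≤ 1.

Yes; width 1.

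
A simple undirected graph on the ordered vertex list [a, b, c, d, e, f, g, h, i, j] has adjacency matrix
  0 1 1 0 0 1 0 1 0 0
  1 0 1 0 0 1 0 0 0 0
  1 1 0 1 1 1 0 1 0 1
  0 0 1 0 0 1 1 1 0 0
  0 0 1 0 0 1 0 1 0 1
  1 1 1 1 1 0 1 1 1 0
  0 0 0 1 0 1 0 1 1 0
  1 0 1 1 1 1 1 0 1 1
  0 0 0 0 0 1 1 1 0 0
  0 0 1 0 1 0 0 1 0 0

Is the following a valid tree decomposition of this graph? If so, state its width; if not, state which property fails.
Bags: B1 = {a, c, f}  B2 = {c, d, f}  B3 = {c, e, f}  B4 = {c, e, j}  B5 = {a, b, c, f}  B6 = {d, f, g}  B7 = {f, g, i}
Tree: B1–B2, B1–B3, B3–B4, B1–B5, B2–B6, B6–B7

No — vertex h appears in no bag.

A tree decomposition must satisfy three properties: every vertex lies in some bag; for every edge, both endpoints lie together in some bag; and for every vertex, the bags containing it form a connected subtree. Here vertex h appears in no bag, so the decomposition is invalid.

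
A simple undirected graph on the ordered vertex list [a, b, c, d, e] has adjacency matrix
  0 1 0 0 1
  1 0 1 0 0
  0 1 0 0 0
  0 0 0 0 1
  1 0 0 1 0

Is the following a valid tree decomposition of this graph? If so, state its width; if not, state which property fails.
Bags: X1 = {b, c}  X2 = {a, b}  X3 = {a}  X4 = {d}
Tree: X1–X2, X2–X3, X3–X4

No — vertex e appears in no bag.

A tree decomposition must satisfy three properties: every vertex lies in some bag; for every edge, both endpoints lie together in some bag; and for every vertex, the bags containing it form a connected subtree. Here vertex e appears in no bag, so the decomposition is invalid.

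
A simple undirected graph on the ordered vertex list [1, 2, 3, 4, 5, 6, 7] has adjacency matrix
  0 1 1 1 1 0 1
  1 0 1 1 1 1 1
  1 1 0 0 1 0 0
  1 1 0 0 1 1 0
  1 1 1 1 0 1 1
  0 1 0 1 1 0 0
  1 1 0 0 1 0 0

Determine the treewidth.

A width-3 tree decomposition is:
Bags: B1 = {1, 2, 3, 5}  B2 = {1, 2, 5, 7}  B3 = {1, 2, 4, 5}  B4 = {2, 4, 5, 6}
Tree: B1–B2, B1–B3, B3–B4
Every bag has size at most 4, so the width is 4 − 1 = 3 and tw(G) ≤ 3. For the lower bound, the 4 vertices {1, 2, 3, 5} are pairwise adjacent, and any tree decomposition puts a clique entirely inside one bag — forcing width ≥ 3. The upper and lower bounds meet at 3, so that is the treewidth.

3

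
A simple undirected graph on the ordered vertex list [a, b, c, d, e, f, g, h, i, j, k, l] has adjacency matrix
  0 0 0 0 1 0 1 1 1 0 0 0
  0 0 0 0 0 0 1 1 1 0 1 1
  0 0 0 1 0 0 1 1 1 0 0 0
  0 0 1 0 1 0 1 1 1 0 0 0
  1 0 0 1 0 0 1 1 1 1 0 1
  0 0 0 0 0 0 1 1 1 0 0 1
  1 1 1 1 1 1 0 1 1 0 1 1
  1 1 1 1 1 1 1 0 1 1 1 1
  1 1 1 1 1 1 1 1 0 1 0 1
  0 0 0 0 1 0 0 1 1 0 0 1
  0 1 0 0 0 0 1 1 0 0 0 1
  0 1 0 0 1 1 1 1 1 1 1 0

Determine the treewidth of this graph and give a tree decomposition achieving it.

Every bag has size at most 5, so the width is 5 − 1 = 4 and tw(G) ≤ 4. For the lower bound, the 5 vertices {b, g, h, k, l} are pairwise adjacent, and any tree decomposition puts a clique entirely inside one bag — forcing width ≥ 4. The upper and lower bounds meet at 4, so that is the treewidth.

Treewidth 4.
One such decomposition:
Bags: B1 = {e, g, h, i, l}  B2 = {d, e, g, h, i}  B3 = {b, g, h, i, l}  B4 = {c, d, g, h, i}  B5 = {a, e, g, h, i}  B6 = {e, h, i, j, l}  B7 = {f, g, h, i, l}  B8 = {b, g, h, k, l}
Tree: B1–B2, B1–B3, B2–B4, B2–B5, B1–B6, B3–B7, B3–B8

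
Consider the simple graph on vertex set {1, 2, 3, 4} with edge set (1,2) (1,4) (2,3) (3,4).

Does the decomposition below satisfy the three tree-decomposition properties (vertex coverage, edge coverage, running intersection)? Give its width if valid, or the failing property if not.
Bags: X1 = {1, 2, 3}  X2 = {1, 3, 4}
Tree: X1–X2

Checking the three conditions: (i) the bags cover all of {1, 2, 3, 4}; (ii) for each edge, some bag contains both endpoints; (iii) the bags containing any fixed vertex form a subtree. All hold, so the decomposition is valid with width 3 − 1 = 2.

Yes; width 2.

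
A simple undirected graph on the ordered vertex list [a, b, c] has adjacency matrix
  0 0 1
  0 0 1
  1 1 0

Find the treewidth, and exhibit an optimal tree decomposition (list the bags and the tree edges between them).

The largest bag has 2 vertices, giving width 1; this decomposition certifies tw(G) ≤ 1. Any graph with an edge has treewidth ≥ 1, and G has the edge c–a. Hence tw(G) = 1 exactly.

Treewidth 1.
One optimal decomposition is:
Bags: B1 = {a, c}  B2 = {b, c}
Tree: B1–B2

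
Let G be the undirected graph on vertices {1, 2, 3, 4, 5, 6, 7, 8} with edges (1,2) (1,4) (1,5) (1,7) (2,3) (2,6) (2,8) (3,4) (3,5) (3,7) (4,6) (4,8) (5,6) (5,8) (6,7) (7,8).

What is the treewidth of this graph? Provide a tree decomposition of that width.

Treewidth 4.
One such decomposition:
Bags: B1 = {1, 2, 4, 5, 7}  B2 = {2, 3, 4, 5, 7}  B3 = {2, 4, 5, 6, 7}  B4 = {2, 4, 5, 7, 8}
Tree: B1–B2, B2–B3, B3–B4

Each bag holds 5 vertices, so the decomposition has width 4, which upper-bounds the treewidth. For the lower bound: the 5 vertex sets {1,7}, {3,4}, {5,6}, {2}, {8} are disjoint, each induces a connected subgraph, and every pair is joined by at least one edge of G. Contracting each set to a single vertex therefore yields K_{5} as a minor, and since treewidth is minor-monotone, tw(G) ≥ tw(K_{5}) = 4. Therefore the treewidth is 4.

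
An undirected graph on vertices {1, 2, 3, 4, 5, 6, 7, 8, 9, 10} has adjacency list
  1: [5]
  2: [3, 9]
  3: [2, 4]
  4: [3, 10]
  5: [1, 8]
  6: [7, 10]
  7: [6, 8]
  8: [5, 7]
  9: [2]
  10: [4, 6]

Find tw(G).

1

A width-1 tree decomposition is:
Bags: B1 = {2, 9}  B2 = {2, 3}  B3 = {3, 4}  B4 = {4, 10}  B5 = {6, 10}  B6 = {6, 7}  B7 = {7, 8}  B8 = {5, 8}  B9 = {1, 5}
Tree: B1–B2, B2–B3, B3–B4, B4–B5, B5–B6, B6–B7, B7–B8, B8–B9
The largest bag has 2 vertices, giving width 1; this decomposition certifies tw(G) ≤ 1. G has an edge, so its treewidth is at least 1. Therefore the treewidth is 1.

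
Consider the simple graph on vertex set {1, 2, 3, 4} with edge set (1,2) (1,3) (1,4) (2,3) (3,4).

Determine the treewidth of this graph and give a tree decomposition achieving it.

The largest bag has 3 vertices, giving width 2; this decomposition certifies tw(G) ≤ 2. Conversely, {1, 2, 3} is a clique of size 3, and the vertices of any clique must share a bag in every tree decomposition; so some bag has ≥ 3 vertices and tw(G) ≥ 2. Hence tw(G) = 2 exactly.

Treewidth 2.
Bags: B1 = {1, 2, 3}  B2 = {1, 3, 4}
Tree: B1–B2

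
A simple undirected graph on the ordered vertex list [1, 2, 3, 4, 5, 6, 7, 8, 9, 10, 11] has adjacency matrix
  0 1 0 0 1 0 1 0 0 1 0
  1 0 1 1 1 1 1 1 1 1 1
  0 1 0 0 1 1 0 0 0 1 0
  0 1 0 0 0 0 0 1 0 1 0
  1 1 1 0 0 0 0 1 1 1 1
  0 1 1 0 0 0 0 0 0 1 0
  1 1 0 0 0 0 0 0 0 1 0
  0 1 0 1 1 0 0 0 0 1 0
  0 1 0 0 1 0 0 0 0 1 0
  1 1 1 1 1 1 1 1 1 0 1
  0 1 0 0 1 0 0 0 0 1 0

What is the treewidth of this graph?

A width-3 tree decomposition is:
Bags: B1 = {2, 5, 10, 11}  B2 = {2, 3, 5, 10}  B3 = {1, 2, 5, 10}  B4 = {2, 3, 6, 10}  B5 = {2, 5, 8, 10}  B6 = {1, 2, 7, 10}  B7 = {2, 5, 9, 10}  B8 = {2, 4, 8, 10}
Tree: B1–B2, B1–B3, B2–B4, B3–B5, B3–B6, B5–B7, B5–B8
Every bag has size at most 4, so the width is 4 − 1 = 3 and tw(G) ≤ 3. For the lower bound, the 4 vertices {2, 4, 8, 10} are pairwise adjacent, and any tree decomposition puts a clique entirely inside one bag — forcing width ≥ 3. Therefore the treewidth is 3.

3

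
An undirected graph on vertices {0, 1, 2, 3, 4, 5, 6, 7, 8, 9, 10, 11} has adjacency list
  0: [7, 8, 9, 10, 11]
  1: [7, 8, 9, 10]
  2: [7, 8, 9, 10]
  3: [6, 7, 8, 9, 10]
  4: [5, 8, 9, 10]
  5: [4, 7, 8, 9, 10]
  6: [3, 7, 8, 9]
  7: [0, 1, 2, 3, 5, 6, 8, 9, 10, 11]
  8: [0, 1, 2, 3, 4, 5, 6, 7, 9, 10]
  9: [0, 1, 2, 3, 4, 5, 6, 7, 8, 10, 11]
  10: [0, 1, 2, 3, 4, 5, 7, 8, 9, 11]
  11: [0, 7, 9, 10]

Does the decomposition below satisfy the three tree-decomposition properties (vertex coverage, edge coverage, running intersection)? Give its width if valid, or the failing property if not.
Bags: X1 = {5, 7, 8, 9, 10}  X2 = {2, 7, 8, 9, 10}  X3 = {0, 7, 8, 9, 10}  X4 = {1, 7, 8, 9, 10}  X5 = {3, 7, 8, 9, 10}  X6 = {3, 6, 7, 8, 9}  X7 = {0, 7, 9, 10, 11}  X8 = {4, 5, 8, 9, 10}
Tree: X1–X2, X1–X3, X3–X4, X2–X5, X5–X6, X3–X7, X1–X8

Yes; width 4.

Every vertex of G appears in some bag (union = {0, 1, 2, 3, 4, 5, 6, 7, 8, 9, 10, 11}); every edge is covered by a bag; and for each vertex v the set of bags containing v is connected in the bag tree. The decomposition is therefore valid. The largest bag has 5 vertices, so the width is 4.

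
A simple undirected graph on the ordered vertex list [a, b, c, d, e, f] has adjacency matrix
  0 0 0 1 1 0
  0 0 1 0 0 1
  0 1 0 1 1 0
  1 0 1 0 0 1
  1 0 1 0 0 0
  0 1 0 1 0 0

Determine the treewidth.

2

A width-2 tree decomposition is:
Bags: B1 = {a, c, e}  B2 = {a, c, d}  B3 = {b, c, d}  B4 = {b, d, f}
Tree: B1–B2, B2–B3, B3–B4
The largest bag has 3 vertices, giving width 2; this decomposition certifies tw(G) ≤ 2. Since e–a–d–c–e is a cycle in G, G is not acyclic. Forests are exactly the graphs of treewidth ≤ 1, so tw(G) ≥ 2. The upper and lower bounds meet at 2, so that is the treewidth.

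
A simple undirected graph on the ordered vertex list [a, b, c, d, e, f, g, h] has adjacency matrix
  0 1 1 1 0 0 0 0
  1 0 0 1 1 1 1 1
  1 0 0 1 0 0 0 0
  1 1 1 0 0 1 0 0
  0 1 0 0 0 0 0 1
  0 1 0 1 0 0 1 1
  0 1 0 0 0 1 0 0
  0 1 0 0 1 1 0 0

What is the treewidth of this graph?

A width-2 tree decomposition is:
Bags: B1 = {b, f, h}  B2 = {b, d, f}  B3 = {b, f, g}  B4 = {a, b, d}  B5 = {b, e, h}  B6 = {a, c, d}
Tree: B1–B2, B2–B3, B2–B4, B1–B5, B4–B6
Each bag holds 3 vertices, so the decomposition has width 2, which upper-bounds the treewidth. On the other hand G contains the 3-clique {a, c, d}. A clique must lie in a single bag of any decomposition, so no decomposition can have width below 2. Hence tw(G) = 2 exactly.

2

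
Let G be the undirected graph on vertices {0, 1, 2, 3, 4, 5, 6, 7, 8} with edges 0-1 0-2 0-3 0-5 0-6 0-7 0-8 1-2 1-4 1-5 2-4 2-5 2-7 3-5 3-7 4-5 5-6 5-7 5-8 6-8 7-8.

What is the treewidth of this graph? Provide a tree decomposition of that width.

Treewidth 3.
One such decomposition:
Bags: B1 = {0, 5, 7, 8}  B2 = {0, 2, 5, 7}  B3 = {0, 5, 6, 8}  B4 = {0, 1, 2, 5}  B5 = {1, 2, 4, 5}  B6 = {0, 3, 5, 7}
Tree: B1–B2, B1–B3, B2–B4, B4–B5, B1–B6

Each bag holds 4 vertices, so the decomposition has width 3, which upper-bounds the treewidth. On the other hand G contains the 4-clique {0, 1, 2, 5}. A clique must lie in a single bag of any decomposition, so no decomposition can have width below 3. The upper and lower bounds meet at 3, so that is the treewidth.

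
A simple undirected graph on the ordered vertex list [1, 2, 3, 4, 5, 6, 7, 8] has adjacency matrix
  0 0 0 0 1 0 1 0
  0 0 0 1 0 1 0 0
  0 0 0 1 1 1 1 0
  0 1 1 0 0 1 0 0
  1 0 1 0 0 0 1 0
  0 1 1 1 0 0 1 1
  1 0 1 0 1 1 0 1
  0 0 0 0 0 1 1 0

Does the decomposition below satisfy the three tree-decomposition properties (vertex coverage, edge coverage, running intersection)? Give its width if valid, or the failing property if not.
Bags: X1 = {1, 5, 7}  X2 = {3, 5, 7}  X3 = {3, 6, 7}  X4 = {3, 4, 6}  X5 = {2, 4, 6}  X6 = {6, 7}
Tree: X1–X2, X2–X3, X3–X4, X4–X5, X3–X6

A tree decomposition must satisfy three properties: every vertex lies in some bag; for every edge, both endpoints lie together in some bag; and for every vertex, the bags containing it form a connected subtree. Here vertex 8 appears in no bag, so the decomposition is invalid.

No — vertex 8 appears in no bag.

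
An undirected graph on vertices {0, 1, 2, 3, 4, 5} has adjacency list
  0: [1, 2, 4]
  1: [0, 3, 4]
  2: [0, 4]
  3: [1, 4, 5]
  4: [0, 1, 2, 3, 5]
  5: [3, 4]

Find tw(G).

A width-2 tree decomposition is:
Bags: B1 = {1, 3, 4}  B2 = {0, 1, 4}  B3 = {3, 4, 5}  B4 = {0, 2, 4}
Tree: B1–B2, B1–B3, B2–B4
Every bag has size at most 3, so the width is 3 − 1 = 2 and tw(G) ≤ 2. On the other hand G contains the 3-clique {0, 1, 4}. A clique must lie in a single bag of any decomposition, so no decomposition can have width below 2. The upper and lower bounds meet at 2, so that is the treewidth.

2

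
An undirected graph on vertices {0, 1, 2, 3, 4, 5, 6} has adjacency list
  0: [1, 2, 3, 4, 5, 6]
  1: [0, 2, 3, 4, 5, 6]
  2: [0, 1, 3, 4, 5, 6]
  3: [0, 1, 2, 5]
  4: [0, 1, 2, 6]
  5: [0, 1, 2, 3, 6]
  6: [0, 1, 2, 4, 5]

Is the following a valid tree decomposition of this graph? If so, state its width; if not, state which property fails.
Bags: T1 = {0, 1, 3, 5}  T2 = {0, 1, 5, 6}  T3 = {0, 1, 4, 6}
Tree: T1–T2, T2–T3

A tree decomposition must satisfy three properties: every vertex lies in some bag; for every edge, both endpoints lie together in some bag; and for every vertex, the bags containing it form a connected subtree. Here vertex 2 appears in no bag, so the decomposition is invalid.

No — vertex 2 appears in no bag.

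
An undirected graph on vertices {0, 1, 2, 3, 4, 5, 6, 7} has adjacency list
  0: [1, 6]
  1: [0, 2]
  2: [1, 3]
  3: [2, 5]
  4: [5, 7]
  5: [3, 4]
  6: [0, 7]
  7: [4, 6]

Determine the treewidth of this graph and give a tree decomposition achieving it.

Each bag holds 3 vertices, so the decomposition has width 2, which upper-bounds the treewidth. Since 3–2–1–0–6–7–4–5–3 is a cycle in G, G is not acyclic. Forests are exactly the graphs of treewidth ≤ 1, so tw(G) ≥ 2. The upper and lower bounds meet at 2, so that is the treewidth.

Treewidth 2.
One such decomposition:
Bags: B1 = {1, 2, 3}  B2 = {0, 1, 3}  B3 = {0, 3, 6}  B4 = {3, 6, 7}  B5 = {3, 4, 7}  B6 = {3, 4, 5}
Tree: B1–B2, B2–B3, B3–B4, B4–B5, B5–B6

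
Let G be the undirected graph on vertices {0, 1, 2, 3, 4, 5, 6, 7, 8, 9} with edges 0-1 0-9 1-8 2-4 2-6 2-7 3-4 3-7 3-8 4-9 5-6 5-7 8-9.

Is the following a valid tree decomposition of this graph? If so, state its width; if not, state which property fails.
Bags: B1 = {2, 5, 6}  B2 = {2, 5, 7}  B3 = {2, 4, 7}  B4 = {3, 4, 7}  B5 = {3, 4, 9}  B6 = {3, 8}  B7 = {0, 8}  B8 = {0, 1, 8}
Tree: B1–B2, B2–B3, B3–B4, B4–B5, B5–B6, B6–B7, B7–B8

No — edge (9,8) lies in no bag.

A tree decomposition must satisfy three properties: every vertex lies in some bag; for every edge, both endpoints lie together in some bag; and for every vertex, the bags containing it form a connected subtree. Here edge (9,8) lies in no bag, so the decomposition is invalid.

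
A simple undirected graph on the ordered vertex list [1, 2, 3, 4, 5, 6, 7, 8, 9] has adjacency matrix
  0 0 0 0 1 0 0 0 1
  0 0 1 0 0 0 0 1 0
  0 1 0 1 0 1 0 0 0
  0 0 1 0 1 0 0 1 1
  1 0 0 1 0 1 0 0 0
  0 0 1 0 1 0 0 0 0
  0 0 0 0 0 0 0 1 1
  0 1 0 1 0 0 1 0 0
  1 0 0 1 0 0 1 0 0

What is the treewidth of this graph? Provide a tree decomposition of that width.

Each bag holds 4 vertices, so the decomposition has width 3, which upper-bounds the treewidth. For the lower bound: the 4 vertex sets {2,3,6}, {5}, {4}, {1,7,8,9} are disjoint, each induces a connected subgraph, and every pair is joined by at least one edge of G. Contracting each set to a single vertex therefore yields K_{4} as a minor, and since treewidth is minor-monotone, tw(G) ≥ tw(K_{4}) = 3. The upper and lower bounds meet at 3, so that is the treewidth.

Treewidth 3.
One optimal decomposition is:
Bags: B1 = {2, 3, 5, 6}  B2 = {2, 3, 4, 5}  B3 = {2, 4, 5, 8}  B4 = {1, 4, 5, 8}  B5 = {1, 4, 8, 9}  B6 = {1, 7, 8, 9}
Tree: B1–B2, B2–B3, B3–B4, B4–B5, B5–B6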